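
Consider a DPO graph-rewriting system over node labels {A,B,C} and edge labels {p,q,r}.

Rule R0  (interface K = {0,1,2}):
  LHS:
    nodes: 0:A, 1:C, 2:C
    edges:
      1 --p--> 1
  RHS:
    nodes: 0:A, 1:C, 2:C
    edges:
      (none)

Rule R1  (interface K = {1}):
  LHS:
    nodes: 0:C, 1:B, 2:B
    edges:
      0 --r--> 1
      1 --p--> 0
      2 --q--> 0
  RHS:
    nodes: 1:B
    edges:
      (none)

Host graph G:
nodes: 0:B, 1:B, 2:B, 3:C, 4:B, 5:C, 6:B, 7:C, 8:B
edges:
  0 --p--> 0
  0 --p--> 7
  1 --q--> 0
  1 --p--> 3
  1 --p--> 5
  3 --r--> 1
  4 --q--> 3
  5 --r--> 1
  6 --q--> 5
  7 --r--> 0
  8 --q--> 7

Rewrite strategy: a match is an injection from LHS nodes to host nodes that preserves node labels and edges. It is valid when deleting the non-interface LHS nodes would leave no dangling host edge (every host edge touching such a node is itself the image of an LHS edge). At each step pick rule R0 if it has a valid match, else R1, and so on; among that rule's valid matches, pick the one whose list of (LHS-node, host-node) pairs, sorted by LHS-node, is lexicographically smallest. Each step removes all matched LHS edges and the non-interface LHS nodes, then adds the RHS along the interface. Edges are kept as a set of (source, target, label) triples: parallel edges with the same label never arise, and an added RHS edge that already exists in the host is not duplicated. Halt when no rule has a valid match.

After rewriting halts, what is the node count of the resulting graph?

start.  V:9 E:11  edges: 0-p->0 0-p->7 1-q->0 1-p->3 1-p->5 3-r->1 4-q->3 5-r->1 6-q->5 7-r->0 8-q->7
1. fire R1 via {0↦3, 1↦1, 2↦4}  →  V:7 E:8  edges: 0-p->0 0-p->7 1-q->0 1-p->5 5-r->1 6-q->5 7-r->0 8-q->7
2. fire R1 via {0↦5, 1↦1, 2↦6}  →  V:5 E:5  edges: 0-p->0 0-p->7 1-q->0 7-r->0 8-q->7
3. fire R1 via {0↦7, 1↦0, 2↦8}  →  V:3 E:2  edges: 0-p->0 1-q->0
final graph: no rule applies after step 3
NF nodes: {0:B, 1:B, 2:B}

Answer: 3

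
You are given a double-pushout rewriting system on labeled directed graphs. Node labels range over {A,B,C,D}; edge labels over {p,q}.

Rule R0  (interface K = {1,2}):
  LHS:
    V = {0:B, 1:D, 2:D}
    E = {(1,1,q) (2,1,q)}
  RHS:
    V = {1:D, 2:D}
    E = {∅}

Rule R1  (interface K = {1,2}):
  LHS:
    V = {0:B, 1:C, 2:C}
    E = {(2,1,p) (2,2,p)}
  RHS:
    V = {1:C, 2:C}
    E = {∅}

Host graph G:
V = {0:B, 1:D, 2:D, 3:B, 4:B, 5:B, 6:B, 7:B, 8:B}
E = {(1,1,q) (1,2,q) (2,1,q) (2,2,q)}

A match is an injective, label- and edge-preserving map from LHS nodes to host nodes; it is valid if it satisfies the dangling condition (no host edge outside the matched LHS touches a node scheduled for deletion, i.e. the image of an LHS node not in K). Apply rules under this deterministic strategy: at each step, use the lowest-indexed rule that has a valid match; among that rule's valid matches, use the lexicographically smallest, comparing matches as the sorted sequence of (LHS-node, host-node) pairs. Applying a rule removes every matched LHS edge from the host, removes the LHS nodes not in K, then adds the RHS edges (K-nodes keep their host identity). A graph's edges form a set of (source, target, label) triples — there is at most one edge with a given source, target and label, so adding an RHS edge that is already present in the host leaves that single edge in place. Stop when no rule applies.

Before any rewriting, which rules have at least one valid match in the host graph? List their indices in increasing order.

R0: 14 valid matches — {0↦0, 1↦1, 2↦2}, {0↦0, 1↦2, 2↦1}, {0↦3, 1↦1, 2↦2} (+11 more)
R1: no valid match — LHS pattern not found

Answer: [R0]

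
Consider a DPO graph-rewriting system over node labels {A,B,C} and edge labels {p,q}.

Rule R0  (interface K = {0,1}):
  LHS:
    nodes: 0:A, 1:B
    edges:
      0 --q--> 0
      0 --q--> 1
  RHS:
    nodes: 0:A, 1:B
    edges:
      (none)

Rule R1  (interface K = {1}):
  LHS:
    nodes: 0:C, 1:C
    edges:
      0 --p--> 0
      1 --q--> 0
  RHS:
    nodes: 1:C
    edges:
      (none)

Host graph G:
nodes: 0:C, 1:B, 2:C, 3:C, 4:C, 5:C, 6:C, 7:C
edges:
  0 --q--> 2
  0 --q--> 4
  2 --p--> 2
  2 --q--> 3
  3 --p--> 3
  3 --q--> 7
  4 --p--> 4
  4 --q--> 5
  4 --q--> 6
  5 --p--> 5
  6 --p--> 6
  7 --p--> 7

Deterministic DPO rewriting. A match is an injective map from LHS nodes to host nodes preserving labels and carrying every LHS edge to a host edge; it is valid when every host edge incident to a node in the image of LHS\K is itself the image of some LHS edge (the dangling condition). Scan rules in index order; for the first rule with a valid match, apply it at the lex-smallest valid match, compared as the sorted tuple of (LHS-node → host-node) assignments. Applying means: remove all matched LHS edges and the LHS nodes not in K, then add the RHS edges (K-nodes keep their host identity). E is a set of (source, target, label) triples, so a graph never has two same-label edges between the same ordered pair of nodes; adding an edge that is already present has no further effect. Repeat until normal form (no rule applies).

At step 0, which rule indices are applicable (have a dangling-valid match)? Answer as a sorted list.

Answer: [R1]

Steps:
R0: no valid match — LHS pattern not found
R1: 3 valid matches — {0↦5, 1↦4}, {0↦6, 1↦4}, {0↦7, 1↦3}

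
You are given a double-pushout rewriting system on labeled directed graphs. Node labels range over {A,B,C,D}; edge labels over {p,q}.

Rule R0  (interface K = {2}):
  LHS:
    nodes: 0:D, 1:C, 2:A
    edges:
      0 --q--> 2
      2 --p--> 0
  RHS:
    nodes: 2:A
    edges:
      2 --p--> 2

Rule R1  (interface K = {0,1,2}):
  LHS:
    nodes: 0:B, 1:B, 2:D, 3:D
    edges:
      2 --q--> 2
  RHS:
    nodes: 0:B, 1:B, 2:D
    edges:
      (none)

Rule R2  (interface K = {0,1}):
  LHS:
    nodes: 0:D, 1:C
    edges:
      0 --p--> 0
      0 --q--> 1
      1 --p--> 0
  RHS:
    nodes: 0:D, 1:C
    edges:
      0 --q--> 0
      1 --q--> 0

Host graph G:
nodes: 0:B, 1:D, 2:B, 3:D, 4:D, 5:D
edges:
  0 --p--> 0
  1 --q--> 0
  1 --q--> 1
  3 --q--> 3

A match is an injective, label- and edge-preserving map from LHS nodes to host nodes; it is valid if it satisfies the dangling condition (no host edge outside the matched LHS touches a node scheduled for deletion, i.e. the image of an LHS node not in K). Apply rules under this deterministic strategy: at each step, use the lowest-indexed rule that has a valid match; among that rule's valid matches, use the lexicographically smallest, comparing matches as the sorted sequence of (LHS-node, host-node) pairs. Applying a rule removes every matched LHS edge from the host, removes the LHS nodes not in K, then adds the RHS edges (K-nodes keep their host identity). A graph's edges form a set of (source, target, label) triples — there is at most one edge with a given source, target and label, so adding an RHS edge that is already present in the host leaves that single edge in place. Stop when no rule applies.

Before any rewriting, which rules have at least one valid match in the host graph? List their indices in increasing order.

Answer: [R1]

Derivation:
R0: no valid match — LHS pattern not found
R1: 8 valid matches — {0↦0, 1↦2, 2↦1, 3↦4}, {0↦0, 1↦2, 2↦1, 3↦5}, {0↦0, 1↦2, 2↦3, 3↦4} (+5 more)
R2: no valid match — LHS pattern not found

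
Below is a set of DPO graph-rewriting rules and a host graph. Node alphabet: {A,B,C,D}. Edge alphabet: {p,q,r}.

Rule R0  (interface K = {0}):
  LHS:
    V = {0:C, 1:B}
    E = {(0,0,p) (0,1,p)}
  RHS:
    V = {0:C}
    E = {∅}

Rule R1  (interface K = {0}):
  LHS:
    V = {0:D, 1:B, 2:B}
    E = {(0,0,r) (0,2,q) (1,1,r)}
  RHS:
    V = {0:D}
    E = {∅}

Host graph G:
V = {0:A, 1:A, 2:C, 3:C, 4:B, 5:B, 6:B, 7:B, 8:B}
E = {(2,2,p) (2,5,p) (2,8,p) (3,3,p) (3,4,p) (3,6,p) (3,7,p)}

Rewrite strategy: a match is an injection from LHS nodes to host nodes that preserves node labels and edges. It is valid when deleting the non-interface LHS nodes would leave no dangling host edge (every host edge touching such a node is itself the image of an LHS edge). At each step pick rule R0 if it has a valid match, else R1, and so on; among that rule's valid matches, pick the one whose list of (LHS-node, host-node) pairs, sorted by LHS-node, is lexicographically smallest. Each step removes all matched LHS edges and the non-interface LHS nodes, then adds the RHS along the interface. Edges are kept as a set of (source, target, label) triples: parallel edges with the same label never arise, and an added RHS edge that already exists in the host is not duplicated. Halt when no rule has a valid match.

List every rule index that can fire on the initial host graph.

R0: 5 valid matches — {0↦2, 1↦5}, {0↦2, 1↦8}, {0↦3, 1↦4} (+2 more)
R1: no valid match — LHS pattern not found

Answer: [R0]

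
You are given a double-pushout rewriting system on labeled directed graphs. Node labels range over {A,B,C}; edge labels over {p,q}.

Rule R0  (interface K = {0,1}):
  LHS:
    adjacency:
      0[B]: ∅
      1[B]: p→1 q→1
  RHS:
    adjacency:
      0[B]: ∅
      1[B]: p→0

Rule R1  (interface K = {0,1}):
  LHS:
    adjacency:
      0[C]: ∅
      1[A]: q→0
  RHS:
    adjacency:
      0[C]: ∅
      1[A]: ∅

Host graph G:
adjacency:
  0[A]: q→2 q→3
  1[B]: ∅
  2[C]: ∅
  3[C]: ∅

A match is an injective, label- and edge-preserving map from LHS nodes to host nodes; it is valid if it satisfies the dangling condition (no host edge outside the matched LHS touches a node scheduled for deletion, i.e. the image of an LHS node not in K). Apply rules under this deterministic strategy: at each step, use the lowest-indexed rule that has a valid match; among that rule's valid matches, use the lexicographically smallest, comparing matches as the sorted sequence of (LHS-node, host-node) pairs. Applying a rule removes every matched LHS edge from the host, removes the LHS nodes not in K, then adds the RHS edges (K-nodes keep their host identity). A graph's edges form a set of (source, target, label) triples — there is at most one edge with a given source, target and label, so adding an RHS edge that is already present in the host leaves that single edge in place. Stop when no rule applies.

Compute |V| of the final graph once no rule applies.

[0] host  ⇒  4 nodes, 2 edges  {0-q->2 0-q->3}
[1] R1 @ {0↦2, 1↦0}  ⇒  4 nodes, 1 edges  {0-q->3}
[2] R1 @ {0↦3, 1↦0}  ⇒  4 nodes, 0 edges  {∅}
normal form: no rule applies after step 2
NF nodes: {0:A, 1:B, 2:C, 3:C}

Answer: 4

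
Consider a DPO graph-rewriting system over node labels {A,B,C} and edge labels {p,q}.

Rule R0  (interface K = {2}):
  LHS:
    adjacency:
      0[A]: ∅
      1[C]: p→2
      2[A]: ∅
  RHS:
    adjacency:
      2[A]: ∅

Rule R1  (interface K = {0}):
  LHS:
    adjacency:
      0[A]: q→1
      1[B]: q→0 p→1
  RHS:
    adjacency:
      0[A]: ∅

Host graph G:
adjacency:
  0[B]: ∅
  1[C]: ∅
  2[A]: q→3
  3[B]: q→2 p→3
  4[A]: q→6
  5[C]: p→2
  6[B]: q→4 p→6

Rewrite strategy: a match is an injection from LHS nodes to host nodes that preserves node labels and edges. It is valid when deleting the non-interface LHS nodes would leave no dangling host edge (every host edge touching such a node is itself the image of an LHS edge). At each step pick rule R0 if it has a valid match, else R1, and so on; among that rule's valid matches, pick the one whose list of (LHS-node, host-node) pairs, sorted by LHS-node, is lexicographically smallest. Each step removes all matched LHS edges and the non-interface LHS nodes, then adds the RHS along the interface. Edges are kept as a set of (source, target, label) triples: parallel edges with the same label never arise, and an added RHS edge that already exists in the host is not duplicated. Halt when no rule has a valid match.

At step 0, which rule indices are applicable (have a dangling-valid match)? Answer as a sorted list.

R0: no valid match — 1 raw match, all fail dangling condition
R1: 2 valid matches — {0↦2, 1↦3}, {0↦4, 1↦6}

Answer: [R1]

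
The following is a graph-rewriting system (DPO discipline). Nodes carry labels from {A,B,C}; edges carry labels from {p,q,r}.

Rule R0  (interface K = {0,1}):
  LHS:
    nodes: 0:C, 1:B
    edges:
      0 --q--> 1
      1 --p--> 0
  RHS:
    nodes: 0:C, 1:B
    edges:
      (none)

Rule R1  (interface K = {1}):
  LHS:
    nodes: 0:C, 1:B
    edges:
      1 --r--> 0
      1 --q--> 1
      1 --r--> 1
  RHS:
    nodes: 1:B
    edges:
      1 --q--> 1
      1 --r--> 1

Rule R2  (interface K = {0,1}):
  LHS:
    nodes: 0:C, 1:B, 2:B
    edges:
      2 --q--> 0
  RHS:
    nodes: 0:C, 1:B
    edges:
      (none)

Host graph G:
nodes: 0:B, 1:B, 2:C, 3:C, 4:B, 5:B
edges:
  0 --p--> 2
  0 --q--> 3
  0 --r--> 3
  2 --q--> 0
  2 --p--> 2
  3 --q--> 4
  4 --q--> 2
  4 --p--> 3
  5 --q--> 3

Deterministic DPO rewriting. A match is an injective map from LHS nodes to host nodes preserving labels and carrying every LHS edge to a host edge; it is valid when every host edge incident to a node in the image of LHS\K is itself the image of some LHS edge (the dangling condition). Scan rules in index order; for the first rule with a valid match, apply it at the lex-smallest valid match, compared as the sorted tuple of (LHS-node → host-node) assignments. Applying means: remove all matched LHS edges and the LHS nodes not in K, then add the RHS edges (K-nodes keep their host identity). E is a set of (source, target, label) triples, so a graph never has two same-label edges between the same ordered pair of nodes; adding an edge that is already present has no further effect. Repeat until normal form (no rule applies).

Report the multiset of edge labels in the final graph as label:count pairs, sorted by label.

Answer: p:1 q:1 r:1

Derivation:
initial: |V|=6 |E|=9  E = 0-p->2 0-q->3 0-r->3 2-q->0 2-p->2 3-q->4 4-q->2 4-p->3 5-q->3
step 1: apply R0 at {0↦2, 1↦0}  → |V|=6 |E|=7  E = 0-q->3 0-r->3 2-p->2 3-q->4 4-q->2 4-p->3 5-q->3
step 2: apply R0 at {0↦3, 1↦4}  → |V|=6 |E|=5  E = 0-q->3 0-r->3 2-p->2 4-q->2 5-q->3
step 3: apply R2 at {0↦2, 1↦0, 2↦4}  → |V|=5 |E|=4  E = 0-q->3 0-r->3 2-p->2 5-q->3
step 4: apply R2 at {0↦3, 1↦0, 2↦5}  → |V|=4 |E|=3  E = 0-q->3 0-r->3 2-p->2
final graph: no rule applies after step 4
NF edges: [(0, 3, 'q'), (0, 3, 'r'), (2, 2, 'p')]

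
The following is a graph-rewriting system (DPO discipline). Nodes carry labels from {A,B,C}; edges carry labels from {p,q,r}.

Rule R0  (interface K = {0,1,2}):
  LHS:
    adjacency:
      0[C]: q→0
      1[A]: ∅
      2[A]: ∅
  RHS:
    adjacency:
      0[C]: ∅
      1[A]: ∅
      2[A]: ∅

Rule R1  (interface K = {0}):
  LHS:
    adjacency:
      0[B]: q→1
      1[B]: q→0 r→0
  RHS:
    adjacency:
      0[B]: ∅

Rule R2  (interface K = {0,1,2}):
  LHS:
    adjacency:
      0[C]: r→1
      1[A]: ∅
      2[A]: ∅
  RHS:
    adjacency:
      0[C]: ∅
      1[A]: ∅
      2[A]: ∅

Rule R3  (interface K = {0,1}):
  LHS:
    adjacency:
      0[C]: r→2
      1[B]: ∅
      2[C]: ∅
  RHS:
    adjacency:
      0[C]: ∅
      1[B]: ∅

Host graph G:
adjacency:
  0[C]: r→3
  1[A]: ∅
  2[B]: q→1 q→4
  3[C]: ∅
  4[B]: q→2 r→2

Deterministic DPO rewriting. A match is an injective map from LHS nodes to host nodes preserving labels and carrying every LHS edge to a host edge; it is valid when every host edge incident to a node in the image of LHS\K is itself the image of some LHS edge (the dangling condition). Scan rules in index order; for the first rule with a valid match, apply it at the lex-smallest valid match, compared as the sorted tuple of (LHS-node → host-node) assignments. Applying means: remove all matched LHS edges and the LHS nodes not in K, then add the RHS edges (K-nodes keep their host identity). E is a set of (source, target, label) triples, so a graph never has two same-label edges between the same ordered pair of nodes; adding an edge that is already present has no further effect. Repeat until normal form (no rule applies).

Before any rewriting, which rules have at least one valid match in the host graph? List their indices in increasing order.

Answer: [R1,R3]

Rewrite trace:
R0: no valid match — LHS pattern not found
R1: 1 valid match — {0↦2, 1↦4}
R2: no valid match — LHS pattern not found
R3: 2 valid matches — {0↦0, 1↦2, 2↦3}, {0↦0, 1↦4, 2↦3}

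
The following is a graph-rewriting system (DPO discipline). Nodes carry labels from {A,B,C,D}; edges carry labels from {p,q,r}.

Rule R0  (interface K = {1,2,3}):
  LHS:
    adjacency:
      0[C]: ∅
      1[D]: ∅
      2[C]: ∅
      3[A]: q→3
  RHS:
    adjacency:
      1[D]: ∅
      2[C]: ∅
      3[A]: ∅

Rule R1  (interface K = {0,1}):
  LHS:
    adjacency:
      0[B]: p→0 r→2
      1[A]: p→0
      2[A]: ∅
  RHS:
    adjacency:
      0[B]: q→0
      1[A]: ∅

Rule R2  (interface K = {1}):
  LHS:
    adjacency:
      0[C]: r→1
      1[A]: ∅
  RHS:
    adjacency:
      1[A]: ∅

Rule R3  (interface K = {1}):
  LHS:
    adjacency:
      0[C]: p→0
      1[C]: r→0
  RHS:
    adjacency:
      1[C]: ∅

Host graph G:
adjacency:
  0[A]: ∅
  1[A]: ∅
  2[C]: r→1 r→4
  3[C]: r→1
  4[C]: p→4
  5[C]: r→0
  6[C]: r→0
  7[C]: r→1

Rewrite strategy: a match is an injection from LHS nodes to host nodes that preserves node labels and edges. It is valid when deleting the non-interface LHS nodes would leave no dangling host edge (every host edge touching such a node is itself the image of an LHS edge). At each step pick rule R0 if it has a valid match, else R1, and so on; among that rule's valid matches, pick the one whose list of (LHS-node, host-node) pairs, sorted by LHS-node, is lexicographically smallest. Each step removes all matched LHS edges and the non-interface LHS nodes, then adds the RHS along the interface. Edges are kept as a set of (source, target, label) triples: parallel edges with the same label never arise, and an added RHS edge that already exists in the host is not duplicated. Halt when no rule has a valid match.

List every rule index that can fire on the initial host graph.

Answer: [R2,R3]

Derivation:
R0: no valid match — LHS pattern not found
R1: no valid match — LHS pattern not found
R2: 4 valid matches — {0↦3, 1↦1}, {0↦5, 1↦0}, {0↦6, 1↦0} (+1 more)
R3: 1 valid match — {0↦4, 1↦2}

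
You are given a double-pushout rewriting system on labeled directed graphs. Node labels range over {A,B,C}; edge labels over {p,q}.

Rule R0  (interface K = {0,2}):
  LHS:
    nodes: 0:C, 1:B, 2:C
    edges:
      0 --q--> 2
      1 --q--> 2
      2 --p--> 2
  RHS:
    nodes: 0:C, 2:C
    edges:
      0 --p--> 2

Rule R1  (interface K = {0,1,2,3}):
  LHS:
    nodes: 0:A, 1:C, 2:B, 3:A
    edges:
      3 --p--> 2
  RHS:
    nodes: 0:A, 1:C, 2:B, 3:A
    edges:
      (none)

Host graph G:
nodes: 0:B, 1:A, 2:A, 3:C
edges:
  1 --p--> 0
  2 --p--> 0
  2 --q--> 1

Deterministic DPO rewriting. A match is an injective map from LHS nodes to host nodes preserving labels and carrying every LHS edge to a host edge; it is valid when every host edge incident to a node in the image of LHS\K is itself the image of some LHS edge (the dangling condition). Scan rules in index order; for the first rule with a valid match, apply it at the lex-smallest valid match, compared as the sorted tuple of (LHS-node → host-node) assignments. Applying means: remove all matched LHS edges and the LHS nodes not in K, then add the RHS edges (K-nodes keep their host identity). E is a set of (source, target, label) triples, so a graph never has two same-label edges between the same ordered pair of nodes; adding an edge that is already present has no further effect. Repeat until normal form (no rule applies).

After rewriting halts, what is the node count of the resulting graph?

Answer: 4

Steps:
start.  V:4 E:3  edges: 1-p->0 2-p->0 2-q->1
1. fire R1 via {0↦1, 1↦3, 2↦0, 3↦2}  →  V:4 E:2  edges: 1-p->0 2-q->1
2. fire R1 via {0↦2, 1↦3, 2↦0, 3↦1}  →  V:4 E:1  edges: 2-q->1
normal form: no rule applies after step 2
NF nodes: {0:B, 1:A, 2:A, 3:C}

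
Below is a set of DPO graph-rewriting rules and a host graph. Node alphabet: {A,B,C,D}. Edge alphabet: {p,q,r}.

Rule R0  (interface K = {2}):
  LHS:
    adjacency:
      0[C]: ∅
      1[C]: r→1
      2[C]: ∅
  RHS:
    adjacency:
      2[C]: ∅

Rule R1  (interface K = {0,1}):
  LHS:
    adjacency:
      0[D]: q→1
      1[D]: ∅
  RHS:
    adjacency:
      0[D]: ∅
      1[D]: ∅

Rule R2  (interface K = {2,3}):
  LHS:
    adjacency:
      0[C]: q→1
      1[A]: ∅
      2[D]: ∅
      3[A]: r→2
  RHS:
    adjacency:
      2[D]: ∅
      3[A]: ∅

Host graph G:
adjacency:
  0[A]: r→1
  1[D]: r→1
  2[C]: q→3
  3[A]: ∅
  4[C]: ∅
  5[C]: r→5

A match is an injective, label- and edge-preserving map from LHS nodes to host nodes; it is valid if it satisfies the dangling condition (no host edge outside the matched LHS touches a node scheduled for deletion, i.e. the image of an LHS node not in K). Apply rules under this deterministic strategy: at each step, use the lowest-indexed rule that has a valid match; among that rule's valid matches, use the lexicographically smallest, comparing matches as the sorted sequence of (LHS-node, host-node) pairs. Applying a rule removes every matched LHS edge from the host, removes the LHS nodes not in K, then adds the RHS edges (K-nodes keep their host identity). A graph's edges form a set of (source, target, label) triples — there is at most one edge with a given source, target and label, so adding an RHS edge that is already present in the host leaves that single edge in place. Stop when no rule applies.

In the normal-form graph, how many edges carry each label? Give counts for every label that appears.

Answer: r:1

Derivation:
[0] host  ⇒  6 nodes, 4 edges  {0-r->1 1-r->1 2-q->3 5-r->5}
[1] R0 @ {0↦4, 1↦5, 2↦2}  ⇒  4 nodes, 3 edges  {0-r->1 1-r->1 2-q->3}
[2] R2 @ {0↦2, 1↦3, 2↦1, 3↦0}  ⇒  2 nodes, 1 edges  {1-r->1}
final graph: no rule applies after step 2
NF edges: [(1, 1, 'r')]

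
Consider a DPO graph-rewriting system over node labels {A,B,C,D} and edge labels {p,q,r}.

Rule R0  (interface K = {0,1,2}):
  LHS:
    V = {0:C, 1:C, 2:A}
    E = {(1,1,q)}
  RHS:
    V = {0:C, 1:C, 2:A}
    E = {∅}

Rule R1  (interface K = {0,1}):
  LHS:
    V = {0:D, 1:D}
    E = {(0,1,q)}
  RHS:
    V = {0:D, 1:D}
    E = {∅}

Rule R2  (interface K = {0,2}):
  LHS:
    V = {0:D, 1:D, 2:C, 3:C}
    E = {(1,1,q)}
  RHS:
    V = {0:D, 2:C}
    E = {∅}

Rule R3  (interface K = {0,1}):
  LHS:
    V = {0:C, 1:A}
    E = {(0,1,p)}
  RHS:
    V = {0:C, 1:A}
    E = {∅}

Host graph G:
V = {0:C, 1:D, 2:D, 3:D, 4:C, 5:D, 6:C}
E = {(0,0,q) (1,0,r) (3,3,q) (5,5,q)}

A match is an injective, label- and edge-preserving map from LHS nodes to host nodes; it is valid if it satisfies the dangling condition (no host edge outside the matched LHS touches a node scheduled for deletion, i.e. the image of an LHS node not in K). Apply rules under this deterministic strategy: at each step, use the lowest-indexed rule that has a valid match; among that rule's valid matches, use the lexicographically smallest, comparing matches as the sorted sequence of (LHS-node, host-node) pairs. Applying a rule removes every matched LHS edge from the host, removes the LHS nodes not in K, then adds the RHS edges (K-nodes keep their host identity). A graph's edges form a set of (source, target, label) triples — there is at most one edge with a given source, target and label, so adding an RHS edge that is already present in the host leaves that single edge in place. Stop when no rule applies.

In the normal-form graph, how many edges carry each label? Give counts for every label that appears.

start.  V:7 E:4  edges: 0-q->0 1-r->0 3-q->3 5-q->5
1. fire R2 via {0↦1, 1↦3, 2↦0, 3↦4}  →  V:5 E:3  edges: 0-q->0 1-r->0 5-q->5
2. fire R2 via {0↦1, 1↦5, 2↦0, 3↦6}  →  V:3 E:2  edges: 0-q->0 1-r->0
normal form: no rule applies after step 2
NF edges: [(0, 0, 'q'), (1, 0, 'r')]

Answer: q:1 r:1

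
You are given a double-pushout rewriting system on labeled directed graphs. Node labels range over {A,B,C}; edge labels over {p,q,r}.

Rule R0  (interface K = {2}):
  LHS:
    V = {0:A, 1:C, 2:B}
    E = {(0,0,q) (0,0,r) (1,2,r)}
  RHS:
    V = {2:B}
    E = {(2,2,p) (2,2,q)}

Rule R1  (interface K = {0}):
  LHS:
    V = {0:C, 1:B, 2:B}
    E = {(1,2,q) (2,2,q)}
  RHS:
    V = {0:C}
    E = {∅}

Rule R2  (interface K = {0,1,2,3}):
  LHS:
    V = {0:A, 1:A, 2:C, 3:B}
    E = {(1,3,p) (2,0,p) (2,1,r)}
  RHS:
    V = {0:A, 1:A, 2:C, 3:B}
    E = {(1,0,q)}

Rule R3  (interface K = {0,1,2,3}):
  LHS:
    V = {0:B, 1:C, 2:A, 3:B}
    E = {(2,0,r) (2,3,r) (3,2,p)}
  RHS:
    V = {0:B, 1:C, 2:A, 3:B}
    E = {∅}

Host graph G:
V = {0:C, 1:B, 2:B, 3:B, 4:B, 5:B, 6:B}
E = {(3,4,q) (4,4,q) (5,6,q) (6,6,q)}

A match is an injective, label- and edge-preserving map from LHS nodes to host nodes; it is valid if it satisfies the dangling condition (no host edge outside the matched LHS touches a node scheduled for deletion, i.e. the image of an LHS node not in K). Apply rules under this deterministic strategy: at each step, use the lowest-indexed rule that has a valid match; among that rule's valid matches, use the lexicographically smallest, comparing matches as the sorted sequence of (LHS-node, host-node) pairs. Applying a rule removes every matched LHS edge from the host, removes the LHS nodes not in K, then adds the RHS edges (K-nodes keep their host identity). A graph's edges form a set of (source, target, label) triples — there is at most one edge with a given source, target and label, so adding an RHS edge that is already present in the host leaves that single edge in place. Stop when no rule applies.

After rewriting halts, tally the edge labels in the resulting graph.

start.  V:7 E:4  edges: 3-q->4 4-q->4 5-q->6 6-q->6
1. fire R1 via {0↦0, 1↦3, 2↦4}  →  V:5 E:2  edges: 5-q->6 6-q->6
2. fire R1 via {0↦0, 1↦5, 2↦6}  →  V:3 E:0  edges: ∅
halt: no rule applies after step 2
NF edges: []

Answer: (no edges)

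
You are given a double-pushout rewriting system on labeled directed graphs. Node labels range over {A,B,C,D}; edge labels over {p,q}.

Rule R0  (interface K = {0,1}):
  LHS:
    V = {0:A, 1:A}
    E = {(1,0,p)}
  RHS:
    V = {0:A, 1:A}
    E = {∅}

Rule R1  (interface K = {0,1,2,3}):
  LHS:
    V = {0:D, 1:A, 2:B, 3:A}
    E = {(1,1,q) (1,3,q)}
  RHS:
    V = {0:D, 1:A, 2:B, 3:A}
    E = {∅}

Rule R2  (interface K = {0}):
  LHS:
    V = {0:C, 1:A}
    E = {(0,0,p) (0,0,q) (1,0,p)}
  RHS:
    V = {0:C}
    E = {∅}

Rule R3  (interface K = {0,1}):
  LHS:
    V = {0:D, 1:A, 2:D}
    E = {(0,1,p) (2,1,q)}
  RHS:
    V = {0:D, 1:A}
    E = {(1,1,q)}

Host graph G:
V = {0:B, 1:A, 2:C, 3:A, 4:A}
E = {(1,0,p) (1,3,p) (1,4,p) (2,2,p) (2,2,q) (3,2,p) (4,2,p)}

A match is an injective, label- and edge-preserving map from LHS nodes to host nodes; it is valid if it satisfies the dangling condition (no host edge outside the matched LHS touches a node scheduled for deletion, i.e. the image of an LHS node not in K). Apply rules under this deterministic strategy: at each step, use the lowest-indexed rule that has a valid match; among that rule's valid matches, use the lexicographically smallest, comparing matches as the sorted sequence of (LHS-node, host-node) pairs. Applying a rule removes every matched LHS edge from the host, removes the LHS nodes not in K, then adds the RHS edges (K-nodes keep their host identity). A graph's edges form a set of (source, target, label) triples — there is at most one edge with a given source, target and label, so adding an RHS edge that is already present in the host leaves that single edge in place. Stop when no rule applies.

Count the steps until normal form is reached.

Answer: 3

Rewrite trace:
[0] host  ⇒  5 nodes, 7 edges  {1-p->0 1-p->3 1-p->4 2-p->2 2-q->2 3-p->2 4-p->2}
[1] R0 @ {0↦3, 1↦1}  ⇒  5 nodes, 6 edges  {1-p->0 1-p->4 2-p->2 2-q->2 3-p->2 4-p->2}
[2] R0 @ {0↦4, 1↦1}  ⇒  5 nodes, 5 edges  {1-p->0 2-p->2 2-q->2 3-p->2 4-p->2}
[3] R2 @ {0↦2, 1↦3}  ⇒  4 nodes, 2 edges  {1-p->0 4-p->2}
final graph: no rule applies after step 3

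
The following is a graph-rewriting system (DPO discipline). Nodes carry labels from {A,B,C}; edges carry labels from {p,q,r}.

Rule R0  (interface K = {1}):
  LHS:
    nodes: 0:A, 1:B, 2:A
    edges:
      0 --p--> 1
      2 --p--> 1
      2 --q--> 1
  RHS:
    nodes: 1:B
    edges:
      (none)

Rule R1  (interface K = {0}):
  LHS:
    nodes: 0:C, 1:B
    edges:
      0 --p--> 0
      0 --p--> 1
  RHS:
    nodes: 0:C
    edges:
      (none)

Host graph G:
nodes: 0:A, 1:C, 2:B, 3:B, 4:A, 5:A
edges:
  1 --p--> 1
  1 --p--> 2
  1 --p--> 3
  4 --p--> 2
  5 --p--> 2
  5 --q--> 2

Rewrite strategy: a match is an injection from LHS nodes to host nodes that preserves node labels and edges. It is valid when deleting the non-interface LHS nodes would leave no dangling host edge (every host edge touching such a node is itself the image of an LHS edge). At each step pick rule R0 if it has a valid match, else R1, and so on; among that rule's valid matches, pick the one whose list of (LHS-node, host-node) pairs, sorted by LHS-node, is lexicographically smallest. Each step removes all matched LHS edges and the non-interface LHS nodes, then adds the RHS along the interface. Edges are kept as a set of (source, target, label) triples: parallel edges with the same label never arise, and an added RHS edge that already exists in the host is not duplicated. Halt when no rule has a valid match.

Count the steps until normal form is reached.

start.  V:6 E:6  edges: 1-p->1 1-p->2 1-p->3 4-p->2 5-p->2 5-q->2
1. fire R0 via {0↦4, 1↦2, 2↦5}  →  V:4 E:3  edges: 1-p->1 1-p->2 1-p->3
2. fire R1 via {0↦1, 1↦2}  →  V:3 E:1  edges: 1-p->3
halt: no rule applies after step 2

Answer: 2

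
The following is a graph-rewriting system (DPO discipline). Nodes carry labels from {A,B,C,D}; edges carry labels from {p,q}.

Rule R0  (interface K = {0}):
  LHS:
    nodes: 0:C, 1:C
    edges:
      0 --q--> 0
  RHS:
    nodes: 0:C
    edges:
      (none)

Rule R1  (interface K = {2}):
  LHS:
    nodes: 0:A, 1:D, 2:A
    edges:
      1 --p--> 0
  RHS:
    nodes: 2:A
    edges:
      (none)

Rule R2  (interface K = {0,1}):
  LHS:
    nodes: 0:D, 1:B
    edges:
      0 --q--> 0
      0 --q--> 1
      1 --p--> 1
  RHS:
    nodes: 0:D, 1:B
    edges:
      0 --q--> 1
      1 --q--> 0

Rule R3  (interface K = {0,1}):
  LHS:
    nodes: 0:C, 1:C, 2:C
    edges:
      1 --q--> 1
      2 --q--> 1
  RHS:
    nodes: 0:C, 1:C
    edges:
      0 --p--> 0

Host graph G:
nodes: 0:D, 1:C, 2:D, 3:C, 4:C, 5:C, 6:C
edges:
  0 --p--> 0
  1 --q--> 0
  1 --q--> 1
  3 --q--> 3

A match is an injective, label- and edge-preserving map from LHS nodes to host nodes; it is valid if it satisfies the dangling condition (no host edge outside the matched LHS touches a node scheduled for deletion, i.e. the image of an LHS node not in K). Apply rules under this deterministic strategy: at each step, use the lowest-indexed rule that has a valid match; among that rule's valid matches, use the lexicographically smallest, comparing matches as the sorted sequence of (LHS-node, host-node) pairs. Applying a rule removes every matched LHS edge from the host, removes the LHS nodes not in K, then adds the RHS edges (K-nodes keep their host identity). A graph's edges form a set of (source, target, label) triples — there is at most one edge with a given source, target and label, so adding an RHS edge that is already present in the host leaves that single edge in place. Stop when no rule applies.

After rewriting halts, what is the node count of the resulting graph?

Answer: 5

Rewrite trace:
[0] host  ⇒  7 nodes, 4 edges  {0-p->0 1-q->0 1-q->1 3-q->3}
[1] R0 @ {0↦1, 1↦4}  ⇒  6 nodes, 3 edges  {0-p->0 1-q->0 3-q->3}
[2] R0 @ {0↦3, 1↦5}  ⇒  5 nodes, 2 edges  {0-p->0 1-q->0}
normal form: no rule applies after step 2
NF nodes: {0:D, 1:C, 2:D, 3:C, 6:C}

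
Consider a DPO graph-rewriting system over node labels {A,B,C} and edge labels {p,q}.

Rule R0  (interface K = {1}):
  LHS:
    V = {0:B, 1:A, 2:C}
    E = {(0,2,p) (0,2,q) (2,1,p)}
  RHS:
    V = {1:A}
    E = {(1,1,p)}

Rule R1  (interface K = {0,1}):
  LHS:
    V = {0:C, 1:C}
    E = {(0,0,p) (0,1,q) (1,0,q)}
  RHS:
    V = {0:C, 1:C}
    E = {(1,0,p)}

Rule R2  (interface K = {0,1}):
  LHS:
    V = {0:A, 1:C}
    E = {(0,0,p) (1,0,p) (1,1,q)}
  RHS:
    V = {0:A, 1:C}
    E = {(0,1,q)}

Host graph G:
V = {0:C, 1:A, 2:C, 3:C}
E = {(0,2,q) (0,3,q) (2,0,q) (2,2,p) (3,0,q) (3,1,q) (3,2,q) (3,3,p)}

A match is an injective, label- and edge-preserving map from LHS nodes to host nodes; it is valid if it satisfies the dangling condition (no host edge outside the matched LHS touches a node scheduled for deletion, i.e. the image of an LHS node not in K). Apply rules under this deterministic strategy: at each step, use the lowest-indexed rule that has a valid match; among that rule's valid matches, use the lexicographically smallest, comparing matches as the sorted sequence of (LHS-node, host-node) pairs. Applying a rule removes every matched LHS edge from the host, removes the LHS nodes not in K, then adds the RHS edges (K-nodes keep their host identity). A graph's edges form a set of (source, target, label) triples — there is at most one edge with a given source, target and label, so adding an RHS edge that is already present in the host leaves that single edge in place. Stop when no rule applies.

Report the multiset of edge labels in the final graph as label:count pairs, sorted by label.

[0] host  ⇒  4 nodes, 8 edges  {0-q->2 0-q->3 2-q->0 2-p->2 3-q->0 3-q->1 3-q->2 3-p->3}
[1] R1 @ {0↦2, 1↦0}  ⇒  4 nodes, 6 edges  {0-p->2 0-q->3 3-q->0 3-q->1 3-q->2 3-p->3}
[2] R1 @ {0↦3, 1↦0}  ⇒  4 nodes, 4 edges  {0-p->2 0-p->3 3-q->1 3-q->2}
final graph: no rule applies after step 2
NF edges: [(0, 2, 'p'), (0, 3, 'p'), (3, 1, 'q'), (3, 2, 'q')]

Answer: p:2 q:2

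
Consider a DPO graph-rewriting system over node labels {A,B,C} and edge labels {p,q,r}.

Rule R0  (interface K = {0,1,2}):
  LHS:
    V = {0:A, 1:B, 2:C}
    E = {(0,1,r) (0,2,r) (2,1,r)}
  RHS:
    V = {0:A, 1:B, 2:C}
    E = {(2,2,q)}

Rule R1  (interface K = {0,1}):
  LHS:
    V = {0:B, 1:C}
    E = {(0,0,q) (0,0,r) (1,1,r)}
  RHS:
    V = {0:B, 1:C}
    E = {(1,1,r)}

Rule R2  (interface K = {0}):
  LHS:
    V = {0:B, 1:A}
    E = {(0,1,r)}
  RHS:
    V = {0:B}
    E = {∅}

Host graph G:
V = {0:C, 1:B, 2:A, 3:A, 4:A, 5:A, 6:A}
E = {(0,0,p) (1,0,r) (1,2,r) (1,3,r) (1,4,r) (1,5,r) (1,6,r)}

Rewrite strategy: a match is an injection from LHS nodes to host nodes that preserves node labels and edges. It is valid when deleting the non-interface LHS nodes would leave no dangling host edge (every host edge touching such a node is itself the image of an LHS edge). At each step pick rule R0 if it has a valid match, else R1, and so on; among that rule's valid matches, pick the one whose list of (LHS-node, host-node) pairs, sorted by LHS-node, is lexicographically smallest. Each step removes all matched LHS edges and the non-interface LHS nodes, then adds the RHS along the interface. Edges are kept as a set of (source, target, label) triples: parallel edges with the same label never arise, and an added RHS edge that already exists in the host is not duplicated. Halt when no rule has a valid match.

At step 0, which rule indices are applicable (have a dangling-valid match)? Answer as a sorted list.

R0: no valid match — LHS pattern not found
R1: no valid match — LHS pattern not found
R2: 5 valid matches — {0↦1, 1↦2}, {0↦1, 1↦3}, {0↦1, 1↦4} (+2 more)

Answer: [R2]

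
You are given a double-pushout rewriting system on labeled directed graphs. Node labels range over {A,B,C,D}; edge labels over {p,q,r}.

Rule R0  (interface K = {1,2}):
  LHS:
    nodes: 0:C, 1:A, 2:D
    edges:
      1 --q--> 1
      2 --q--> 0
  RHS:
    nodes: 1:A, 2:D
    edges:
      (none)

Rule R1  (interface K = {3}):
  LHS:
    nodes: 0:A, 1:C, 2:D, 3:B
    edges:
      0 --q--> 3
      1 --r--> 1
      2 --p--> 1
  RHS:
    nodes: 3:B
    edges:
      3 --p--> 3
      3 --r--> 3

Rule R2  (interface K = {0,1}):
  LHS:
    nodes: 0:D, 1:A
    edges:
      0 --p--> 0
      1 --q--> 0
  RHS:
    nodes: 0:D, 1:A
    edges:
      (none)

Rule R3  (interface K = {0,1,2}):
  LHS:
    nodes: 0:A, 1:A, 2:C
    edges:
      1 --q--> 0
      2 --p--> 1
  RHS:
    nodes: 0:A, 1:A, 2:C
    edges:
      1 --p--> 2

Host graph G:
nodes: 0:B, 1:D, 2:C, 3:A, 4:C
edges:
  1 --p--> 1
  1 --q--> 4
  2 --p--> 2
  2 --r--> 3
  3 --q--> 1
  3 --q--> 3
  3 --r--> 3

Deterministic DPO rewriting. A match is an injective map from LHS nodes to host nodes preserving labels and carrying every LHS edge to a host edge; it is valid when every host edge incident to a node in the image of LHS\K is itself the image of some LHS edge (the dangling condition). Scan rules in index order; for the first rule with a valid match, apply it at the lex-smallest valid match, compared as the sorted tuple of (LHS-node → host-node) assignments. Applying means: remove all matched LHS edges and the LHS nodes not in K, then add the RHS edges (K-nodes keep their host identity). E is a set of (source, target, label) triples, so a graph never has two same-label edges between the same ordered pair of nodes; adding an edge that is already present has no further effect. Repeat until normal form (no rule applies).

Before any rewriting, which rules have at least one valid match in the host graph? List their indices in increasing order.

Answer: [R0,R2]

Steps:
R0: 1 valid match — {0↦4, 1↦3, 2↦1}
R1: no valid match — LHS pattern not found
R2: 1 valid match — {0↦1, 1↦3}
R3: no valid match — LHS pattern not found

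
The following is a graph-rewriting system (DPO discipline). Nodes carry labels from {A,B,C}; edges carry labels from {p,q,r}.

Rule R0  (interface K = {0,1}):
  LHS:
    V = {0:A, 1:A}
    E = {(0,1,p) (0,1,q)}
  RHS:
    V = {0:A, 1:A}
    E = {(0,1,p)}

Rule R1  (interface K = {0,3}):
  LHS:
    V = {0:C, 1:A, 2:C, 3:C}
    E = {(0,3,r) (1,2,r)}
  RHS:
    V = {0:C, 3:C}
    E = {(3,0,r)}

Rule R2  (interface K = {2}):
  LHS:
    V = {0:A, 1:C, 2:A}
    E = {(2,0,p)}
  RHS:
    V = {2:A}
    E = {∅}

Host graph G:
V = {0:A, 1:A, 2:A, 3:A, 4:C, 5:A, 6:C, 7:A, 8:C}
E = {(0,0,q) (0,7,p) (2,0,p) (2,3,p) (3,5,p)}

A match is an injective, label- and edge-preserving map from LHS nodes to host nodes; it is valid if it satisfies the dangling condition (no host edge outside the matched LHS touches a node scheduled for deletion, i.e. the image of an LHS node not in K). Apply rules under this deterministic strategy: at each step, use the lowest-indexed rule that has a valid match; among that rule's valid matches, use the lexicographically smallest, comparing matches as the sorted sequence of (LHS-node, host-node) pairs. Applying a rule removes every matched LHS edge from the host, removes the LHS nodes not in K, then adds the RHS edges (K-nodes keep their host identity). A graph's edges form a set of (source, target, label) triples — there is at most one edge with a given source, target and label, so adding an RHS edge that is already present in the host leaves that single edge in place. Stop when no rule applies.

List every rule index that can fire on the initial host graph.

Answer: [R2]

Rewrite trace:
R0: no valid match — LHS pattern not found
R1: no valid match — LHS pattern not found
R2: 6 valid matches — {0↦5, 1↦4, 2↦3}, {0↦5, 1↦6, 2↦3}, {0↦5, 1↦8, 2↦3} (+3 more)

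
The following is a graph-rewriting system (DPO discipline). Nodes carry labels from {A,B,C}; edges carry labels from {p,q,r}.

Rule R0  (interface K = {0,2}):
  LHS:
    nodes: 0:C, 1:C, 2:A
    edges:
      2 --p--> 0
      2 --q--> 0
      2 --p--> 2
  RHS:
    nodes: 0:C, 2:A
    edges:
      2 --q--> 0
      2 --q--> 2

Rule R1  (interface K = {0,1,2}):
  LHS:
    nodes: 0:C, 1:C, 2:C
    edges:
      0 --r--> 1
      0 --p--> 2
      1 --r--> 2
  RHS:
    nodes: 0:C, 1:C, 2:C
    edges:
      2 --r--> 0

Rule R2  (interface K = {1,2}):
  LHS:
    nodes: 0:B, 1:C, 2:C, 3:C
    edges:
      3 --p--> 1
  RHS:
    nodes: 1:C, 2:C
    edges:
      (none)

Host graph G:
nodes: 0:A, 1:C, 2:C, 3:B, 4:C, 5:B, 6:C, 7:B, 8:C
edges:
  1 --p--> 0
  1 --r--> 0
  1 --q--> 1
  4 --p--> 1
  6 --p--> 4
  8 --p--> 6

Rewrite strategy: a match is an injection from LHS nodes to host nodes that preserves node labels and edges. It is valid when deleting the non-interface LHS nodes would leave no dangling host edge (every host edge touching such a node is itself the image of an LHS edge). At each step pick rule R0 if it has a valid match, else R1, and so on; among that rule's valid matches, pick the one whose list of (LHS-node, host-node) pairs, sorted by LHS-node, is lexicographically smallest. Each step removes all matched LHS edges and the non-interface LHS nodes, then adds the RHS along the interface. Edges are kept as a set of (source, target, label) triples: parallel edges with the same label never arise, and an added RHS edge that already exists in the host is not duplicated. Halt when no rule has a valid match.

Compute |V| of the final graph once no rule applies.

Answer: 3

Steps:
[0] host  ⇒  9 nodes, 6 edges  {1-p->0 1-r->0 1-q->1 4-p->1 6-p->4 8-p->6}
[1] R2 @ {0↦3, 1↦6, 2↦1, 3↦8}  ⇒  7 nodes, 5 edges  {1-p->0 1-r->0 1-q->1 4-p->1 6-p->4}
[2] R2 @ {0↦5, 1↦4, 2↦1, 3↦6}  ⇒  5 nodes, 4 edges  {1-p->0 1-r->0 1-q->1 4-p->1}
[3] R2 @ {0↦7, 1↦1, 2↦2, 3↦4}  ⇒  3 nodes, 3 edges  {1-p->0 1-r->0 1-q->1}
halt: no rule applies after step 3
NF nodes: {0:A, 1:C, 2:C}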